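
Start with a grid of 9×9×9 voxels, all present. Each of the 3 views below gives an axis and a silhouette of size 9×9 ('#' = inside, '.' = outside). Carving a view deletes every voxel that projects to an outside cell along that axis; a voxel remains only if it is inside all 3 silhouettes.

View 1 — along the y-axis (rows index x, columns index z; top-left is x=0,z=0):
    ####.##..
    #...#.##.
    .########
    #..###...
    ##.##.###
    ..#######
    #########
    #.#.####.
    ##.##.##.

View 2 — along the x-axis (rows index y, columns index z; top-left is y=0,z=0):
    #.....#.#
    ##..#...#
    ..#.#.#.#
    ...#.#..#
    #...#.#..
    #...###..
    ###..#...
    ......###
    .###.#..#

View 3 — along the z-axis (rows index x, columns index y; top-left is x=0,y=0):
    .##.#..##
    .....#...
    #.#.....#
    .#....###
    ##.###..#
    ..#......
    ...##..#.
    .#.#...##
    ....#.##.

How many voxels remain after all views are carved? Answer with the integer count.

76 voxels

full grid |V| = 729
  1. axis=1 (XZ plane), |mask|=57  ⇒  voxels=513
  2. axis=0 (YZ plane), |mask|=33  ⇒  voxels=206
  3. axis=2 (XY plane), |mask|=30  ⇒  voxels=76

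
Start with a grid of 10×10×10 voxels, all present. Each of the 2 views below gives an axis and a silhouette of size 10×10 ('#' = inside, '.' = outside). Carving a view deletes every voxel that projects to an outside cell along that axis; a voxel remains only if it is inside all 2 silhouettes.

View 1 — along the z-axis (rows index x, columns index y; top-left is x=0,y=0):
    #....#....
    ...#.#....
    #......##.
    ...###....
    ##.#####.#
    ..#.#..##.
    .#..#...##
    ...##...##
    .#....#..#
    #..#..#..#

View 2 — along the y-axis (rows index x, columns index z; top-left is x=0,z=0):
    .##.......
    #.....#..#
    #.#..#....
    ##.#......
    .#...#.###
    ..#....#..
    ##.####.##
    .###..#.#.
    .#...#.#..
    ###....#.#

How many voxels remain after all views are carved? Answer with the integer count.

voxel count = 157

full grid |V| = 1000
step 1: project along z, AND mask (37/100) → |grid| = 370
step 2: project along y, AND mask (39/100) → |grid| = 157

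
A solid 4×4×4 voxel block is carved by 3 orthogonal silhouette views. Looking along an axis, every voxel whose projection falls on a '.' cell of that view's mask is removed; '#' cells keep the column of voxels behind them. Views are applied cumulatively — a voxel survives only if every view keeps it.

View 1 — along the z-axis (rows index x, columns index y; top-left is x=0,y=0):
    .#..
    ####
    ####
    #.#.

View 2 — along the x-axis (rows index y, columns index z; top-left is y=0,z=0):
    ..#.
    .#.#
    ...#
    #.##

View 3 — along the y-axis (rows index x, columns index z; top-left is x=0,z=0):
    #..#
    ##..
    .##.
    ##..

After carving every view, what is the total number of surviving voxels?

before carving: 64 voxels (4×4×4)
[1] z-view keeps 11 columns → grid now 44
[2] x-view keeps 7 columns → grid now 18
[3] y-view keeps 8 columns → grid now 6

remaining voxels: 6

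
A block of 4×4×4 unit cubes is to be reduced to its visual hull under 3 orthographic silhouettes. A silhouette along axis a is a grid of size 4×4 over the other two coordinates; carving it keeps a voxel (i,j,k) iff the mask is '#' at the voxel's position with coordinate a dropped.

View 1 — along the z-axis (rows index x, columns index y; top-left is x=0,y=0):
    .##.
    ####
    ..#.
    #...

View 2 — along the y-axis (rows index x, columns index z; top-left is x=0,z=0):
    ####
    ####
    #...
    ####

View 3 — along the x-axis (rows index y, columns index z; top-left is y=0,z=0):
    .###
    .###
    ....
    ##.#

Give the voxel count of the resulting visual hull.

full grid |V| = 64
  1. axis=2 (XY plane), |mask|=8  ⇒  voxels=32
  2. axis=1 (XZ plane), |mask|=13  ⇒  voxels=29
  3. axis=0 (YZ plane), |mask|=9  ⇒  voxels=15

|visual hull| = 15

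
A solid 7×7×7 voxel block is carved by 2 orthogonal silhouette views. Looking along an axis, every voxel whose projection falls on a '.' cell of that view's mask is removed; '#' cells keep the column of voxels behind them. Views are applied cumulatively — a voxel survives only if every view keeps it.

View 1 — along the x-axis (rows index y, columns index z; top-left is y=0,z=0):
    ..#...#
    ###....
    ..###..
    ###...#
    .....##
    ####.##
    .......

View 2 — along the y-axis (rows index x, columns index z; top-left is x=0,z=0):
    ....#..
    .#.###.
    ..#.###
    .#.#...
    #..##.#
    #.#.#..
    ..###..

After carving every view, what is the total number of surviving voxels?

full grid |V| = 343
step 1: project along x, AND mask (20/49) → |grid| = 140
step 2: project along y, AND mask (21/49) → |grid| = 53

|visual hull| = 53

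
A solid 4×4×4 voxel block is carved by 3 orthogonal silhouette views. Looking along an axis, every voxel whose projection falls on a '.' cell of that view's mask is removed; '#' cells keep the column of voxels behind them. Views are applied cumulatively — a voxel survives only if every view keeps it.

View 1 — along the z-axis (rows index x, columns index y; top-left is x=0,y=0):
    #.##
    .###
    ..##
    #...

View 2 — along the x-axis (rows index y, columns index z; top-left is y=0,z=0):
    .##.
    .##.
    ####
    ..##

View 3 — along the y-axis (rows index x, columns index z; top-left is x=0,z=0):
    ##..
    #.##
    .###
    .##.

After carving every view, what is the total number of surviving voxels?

16 voxels

initial block: 4^3 = 64
  1. axis=2 (XY plane), |mask|=9  ⇒  voxels=36
  2. axis=0 (YZ plane), |mask|=10  ⇒  voxels=24
  3. axis=1 (XZ plane), |mask|=10  ⇒  voxels=16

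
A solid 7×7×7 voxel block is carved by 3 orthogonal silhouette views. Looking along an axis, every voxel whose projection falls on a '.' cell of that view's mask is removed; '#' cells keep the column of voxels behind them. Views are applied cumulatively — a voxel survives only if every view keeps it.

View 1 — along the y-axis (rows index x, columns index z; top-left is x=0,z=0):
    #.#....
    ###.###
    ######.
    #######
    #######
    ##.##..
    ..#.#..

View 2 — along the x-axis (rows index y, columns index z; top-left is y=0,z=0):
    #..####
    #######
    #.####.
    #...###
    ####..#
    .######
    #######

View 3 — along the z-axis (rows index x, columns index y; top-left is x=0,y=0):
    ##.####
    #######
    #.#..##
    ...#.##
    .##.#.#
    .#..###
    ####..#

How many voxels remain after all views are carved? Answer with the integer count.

125 voxels

start: 7×7×7 = 343 voxels
after view 1 [y-axis, 34 of 49 cells solid] → remaining = 238
after view 2 [x-axis, 39 of 49 cells solid] → remaining = 188
after view 3 [z-axis, 33 of 49 cells solid] → remaining = 125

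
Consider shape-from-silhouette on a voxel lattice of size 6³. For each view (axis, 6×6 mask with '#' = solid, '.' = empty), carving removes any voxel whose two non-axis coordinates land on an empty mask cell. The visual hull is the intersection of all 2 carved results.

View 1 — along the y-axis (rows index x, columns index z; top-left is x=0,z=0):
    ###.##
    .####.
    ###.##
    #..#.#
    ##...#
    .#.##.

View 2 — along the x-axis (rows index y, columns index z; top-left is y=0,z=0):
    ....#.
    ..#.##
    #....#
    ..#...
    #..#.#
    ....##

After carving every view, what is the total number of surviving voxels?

full grid |V| = 216
  1. axis=1 (XZ plane), |mask|=23  ⇒  voxels=138
  2. axis=0 (YZ plane), |mask|=12  ⇒  voxels=45

remaining voxels: 45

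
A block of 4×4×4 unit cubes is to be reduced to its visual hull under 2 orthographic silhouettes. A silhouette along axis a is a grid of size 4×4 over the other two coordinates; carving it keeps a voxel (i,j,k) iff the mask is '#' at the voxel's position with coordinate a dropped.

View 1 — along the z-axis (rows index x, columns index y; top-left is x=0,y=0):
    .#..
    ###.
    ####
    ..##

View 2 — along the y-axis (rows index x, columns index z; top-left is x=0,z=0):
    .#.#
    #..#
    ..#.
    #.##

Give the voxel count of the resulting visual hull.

full grid |V| = 64
V1 z: intersect with XY mask (10 set) -- 40 left
V2 y: intersect with XZ mask (8 set) -- 18 left

|visual hull| = 18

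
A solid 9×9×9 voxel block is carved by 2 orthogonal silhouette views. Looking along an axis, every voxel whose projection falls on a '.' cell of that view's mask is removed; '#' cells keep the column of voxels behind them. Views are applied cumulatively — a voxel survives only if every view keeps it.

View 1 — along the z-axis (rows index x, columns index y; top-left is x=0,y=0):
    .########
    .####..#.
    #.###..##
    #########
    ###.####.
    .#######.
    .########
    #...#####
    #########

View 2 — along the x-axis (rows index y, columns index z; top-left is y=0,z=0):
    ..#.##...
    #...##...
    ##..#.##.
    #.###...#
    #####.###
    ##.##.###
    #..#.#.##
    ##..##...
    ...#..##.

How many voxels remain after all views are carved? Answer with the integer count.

before carving: 729 voxels (9×9×9)
carve view 1 (along z, XY-mask fill 65/81): 585 voxels remain
carve view 2 (along x, YZ-mask fill 43/81): 321 voxels remain

|visual hull| = 321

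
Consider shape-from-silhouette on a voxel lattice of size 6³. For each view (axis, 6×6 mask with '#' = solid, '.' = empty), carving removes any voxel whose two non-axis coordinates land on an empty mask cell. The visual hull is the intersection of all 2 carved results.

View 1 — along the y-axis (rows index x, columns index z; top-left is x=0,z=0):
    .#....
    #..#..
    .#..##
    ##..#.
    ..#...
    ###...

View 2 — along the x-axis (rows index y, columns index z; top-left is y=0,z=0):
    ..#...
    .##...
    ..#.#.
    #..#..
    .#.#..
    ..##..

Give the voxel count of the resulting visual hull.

initial block: 6^3 = 216
carve view 1 (along y, XZ-mask fill 13/36): 78 voxels remain
carve view 2 (along x, YZ-mask fill 11/36): 24 voxels remain

voxel count = 24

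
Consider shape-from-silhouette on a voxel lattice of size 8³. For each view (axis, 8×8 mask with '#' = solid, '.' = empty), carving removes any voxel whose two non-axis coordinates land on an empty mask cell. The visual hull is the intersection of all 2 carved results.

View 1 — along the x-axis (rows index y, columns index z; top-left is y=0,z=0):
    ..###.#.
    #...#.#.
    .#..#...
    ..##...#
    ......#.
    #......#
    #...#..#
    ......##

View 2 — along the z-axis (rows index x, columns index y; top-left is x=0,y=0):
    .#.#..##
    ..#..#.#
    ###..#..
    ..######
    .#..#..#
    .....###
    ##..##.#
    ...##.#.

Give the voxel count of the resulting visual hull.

start: 8×8×8 = 512 voxels
[1] x-view keeps 20 columns → grid now 160
[2] z-view keeps 31 columns → grid now 73

|visual hull| = 73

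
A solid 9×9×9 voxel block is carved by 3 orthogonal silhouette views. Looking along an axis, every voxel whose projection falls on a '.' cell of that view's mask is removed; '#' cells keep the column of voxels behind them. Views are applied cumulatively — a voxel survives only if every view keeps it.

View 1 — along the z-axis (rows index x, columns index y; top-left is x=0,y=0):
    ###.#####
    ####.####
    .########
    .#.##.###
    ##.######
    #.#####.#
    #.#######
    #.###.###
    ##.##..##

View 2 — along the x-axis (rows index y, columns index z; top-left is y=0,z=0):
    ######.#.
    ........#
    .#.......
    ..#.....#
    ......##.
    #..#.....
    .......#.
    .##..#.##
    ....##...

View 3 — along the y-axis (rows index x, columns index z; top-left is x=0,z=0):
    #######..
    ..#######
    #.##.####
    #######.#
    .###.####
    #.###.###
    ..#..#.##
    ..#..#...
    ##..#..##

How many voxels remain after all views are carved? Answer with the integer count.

before carving: 729 voxels (9×9×9)
  1. axis=2 (XY plane), |mask|=66  ⇒  voxels=594
  2. axis=0 (YZ plane), |mask|=23  ⇒  voxels=171
  3. axis=1 (XZ plane), |mask|=54  ⇒  voxels=114

|visual hull| = 114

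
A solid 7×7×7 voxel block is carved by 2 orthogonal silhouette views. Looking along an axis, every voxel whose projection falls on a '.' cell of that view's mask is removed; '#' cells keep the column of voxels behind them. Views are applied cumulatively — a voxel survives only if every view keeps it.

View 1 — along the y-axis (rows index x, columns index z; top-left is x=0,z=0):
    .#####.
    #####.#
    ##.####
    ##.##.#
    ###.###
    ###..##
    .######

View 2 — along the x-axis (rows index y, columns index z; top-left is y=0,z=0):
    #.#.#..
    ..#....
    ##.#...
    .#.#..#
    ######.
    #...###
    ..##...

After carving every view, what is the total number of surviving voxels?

121 voxels

start: 7×7×7 = 343 voxels
carve view 1 (along y, XZ-mask fill 39/49): 273 voxels remain
carve view 2 (along x, YZ-mask fill 22/49): 121 voxels remain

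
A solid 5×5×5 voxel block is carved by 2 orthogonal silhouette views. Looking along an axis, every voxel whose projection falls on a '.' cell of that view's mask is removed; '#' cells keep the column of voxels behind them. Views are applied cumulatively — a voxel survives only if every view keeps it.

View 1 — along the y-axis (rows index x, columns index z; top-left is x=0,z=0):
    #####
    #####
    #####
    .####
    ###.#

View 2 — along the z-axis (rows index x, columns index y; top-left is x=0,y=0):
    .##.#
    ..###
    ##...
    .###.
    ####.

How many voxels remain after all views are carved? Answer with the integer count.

remaining voxels: 68

start: 5×5×5 = 125 voxels
[1] y-view keeps 23 columns → grid now 115
[2] z-view keeps 15 columns → grid now 68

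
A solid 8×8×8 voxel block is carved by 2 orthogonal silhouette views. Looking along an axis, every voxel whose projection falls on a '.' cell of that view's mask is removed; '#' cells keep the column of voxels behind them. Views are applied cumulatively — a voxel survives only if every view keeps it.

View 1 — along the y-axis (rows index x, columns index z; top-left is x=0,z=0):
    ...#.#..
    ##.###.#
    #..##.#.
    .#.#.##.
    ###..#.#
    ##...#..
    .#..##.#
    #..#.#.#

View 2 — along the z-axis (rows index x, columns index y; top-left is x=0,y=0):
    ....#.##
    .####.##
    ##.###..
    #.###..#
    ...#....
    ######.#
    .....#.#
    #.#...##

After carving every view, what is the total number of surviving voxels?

before carving: 512 voxels (8×8×8)
step 1: project along y, AND mask (32/64) → |grid| = 256
step 2: project along z, AND mask (33/64) → |grid| = 132

132 voxels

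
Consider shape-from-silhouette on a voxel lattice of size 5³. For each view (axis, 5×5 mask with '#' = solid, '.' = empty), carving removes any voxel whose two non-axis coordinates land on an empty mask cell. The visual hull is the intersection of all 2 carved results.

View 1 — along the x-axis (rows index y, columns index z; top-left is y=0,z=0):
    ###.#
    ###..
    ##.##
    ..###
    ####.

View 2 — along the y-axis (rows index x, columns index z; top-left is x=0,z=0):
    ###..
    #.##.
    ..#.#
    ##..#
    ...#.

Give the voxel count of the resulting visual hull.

full grid |V| = 125
V1 x: intersect with YZ mask (18 set) -- 90 left
V2 y: intersect with XZ mask (12 set) -- 44 left

remaining voxels: 44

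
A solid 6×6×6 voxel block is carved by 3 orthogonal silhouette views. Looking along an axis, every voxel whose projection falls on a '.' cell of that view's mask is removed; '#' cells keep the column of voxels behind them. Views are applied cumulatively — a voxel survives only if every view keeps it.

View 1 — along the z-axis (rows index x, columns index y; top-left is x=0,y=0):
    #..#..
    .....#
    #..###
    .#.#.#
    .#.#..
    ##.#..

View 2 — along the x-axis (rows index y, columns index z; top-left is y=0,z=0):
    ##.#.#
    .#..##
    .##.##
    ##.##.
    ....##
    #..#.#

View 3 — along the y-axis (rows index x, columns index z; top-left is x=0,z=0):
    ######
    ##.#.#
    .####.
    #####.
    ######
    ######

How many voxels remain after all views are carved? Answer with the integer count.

remaining voxels: 44

start: 6×6×6 = 216 voxels
[1] z-view keeps 15 columns → grid now 90
[2] x-view keeps 20 columns → grid now 52
[3] y-view keeps 31 columns → grid now 44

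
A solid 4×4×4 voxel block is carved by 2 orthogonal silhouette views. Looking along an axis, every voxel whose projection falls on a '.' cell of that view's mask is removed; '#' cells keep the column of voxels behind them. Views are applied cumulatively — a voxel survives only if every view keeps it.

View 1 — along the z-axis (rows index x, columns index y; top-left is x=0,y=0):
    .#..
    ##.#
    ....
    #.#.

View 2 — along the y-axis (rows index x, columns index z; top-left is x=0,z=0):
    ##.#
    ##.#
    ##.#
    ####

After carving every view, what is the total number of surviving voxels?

remaining voxels: 20

full grid |V| = 64
step 1: project along z, AND mask (6/16) → |grid| = 24
step 2: project along y, AND mask (13/16) → |grid| = 20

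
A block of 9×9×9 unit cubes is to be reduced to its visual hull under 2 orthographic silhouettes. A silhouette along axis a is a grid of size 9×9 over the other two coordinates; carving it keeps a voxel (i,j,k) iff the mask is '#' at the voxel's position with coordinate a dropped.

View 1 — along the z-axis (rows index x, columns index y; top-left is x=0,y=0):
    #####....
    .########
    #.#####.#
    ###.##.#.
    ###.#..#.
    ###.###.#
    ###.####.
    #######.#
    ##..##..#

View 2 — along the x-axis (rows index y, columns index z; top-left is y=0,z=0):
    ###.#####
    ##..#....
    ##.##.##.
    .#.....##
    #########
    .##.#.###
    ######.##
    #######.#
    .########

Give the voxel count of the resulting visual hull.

383 voxels

initial block: 9^3 = 729
V1 z: intersect with XY mask (58 set) -- 522 left
V2 x: intersect with YZ mask (59 set) -- 383 left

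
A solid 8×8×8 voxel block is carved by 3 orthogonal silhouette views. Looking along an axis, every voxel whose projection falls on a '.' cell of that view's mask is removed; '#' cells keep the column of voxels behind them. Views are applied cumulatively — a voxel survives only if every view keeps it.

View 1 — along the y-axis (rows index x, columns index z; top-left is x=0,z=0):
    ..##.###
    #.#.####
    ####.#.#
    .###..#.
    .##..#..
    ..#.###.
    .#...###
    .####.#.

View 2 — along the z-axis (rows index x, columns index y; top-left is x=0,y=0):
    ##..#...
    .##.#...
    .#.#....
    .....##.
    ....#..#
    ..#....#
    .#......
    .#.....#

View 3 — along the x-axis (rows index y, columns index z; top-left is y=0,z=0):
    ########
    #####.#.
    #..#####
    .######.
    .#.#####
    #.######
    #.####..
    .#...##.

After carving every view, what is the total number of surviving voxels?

56 voxels

start: 8×8×8 = 512 voxels
after view 1 [y-axis, 37 of 64 cells solid] → remaining = 296
after view 2 [z-axis, 17 of 64 cells solid] → remaining = 81
after view 3 [x-axis, 47 of 64 cells solid] → remaining = 56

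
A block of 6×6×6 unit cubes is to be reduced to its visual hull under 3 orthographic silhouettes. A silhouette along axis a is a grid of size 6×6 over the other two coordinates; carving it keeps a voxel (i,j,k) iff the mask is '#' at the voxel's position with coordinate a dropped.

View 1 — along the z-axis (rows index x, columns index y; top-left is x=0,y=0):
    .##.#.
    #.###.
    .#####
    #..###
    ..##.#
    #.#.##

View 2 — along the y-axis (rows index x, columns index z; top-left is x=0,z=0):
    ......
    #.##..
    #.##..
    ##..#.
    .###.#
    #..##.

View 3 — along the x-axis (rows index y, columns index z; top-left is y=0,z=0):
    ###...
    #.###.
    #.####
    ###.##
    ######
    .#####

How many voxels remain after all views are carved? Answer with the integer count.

remaining voxels: 52

before carving: 216 voxels (6×6×6)
V1 z: intersect with XY mask (23 set) -- 138 left
V2 y: intersect with XZ mask (16 set) -- 63 left
V3 x: intersect with YZ mask (28 set) -- 52 left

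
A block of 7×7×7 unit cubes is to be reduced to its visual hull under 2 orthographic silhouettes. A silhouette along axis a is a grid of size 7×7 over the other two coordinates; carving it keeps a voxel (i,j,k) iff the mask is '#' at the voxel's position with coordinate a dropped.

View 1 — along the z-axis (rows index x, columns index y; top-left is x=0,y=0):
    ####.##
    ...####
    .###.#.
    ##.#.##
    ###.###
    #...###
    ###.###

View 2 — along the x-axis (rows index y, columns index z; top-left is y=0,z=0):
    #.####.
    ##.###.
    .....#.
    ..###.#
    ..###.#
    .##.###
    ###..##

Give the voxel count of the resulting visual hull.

start: 7×7×7 = 343 voxels
V1 z: intersect with XY mask (35 set) -- 245 left
V2 x: intersect with YZ mask (29 set) -- 151 left

151 voxels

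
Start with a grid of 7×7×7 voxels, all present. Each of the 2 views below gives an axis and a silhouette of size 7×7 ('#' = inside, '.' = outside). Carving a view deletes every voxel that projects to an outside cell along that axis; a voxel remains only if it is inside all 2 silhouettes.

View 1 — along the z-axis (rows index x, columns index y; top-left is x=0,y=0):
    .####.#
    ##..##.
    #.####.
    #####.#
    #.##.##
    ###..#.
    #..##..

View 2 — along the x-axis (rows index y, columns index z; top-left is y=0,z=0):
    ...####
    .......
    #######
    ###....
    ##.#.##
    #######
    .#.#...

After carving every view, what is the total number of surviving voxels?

remaining voxels: 133

full grid |V| = 343
V1 z: intersect with XY mask (32 set) -- 224 left
V2 x: intersect with YZ mask (28 set) -- 133 left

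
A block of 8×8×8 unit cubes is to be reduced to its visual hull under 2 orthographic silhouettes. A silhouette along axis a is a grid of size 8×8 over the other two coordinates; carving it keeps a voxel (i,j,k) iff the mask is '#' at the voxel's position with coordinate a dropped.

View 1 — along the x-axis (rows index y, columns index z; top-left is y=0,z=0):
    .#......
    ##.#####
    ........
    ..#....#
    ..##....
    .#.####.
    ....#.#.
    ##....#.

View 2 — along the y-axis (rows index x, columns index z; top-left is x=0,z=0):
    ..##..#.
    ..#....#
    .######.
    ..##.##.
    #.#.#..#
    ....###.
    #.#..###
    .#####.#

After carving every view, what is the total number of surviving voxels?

remaining voxels: 88

initial block: 8^3 = 512
  1. axis=0 (YZ plane), |mask|=22  ⇒  voxels=176
  2. axis=1 (XZ plane), |mask|=33  ⇒  voxels=88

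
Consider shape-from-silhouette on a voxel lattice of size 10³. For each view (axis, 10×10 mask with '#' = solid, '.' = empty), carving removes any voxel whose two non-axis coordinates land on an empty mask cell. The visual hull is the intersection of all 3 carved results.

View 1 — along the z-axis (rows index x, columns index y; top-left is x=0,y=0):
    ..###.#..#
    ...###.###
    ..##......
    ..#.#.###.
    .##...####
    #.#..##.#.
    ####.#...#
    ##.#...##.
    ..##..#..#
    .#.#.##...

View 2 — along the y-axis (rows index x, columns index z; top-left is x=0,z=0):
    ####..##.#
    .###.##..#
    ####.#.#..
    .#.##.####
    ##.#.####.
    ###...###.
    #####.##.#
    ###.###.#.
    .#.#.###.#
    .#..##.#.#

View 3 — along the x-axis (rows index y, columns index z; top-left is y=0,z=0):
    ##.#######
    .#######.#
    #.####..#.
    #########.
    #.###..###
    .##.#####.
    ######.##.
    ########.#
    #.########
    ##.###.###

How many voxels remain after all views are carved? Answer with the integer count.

241 voxels

initial block: 10^3 = 1000
V1 z: intersect with XY mask (48 set) -- 480 left
V2 y: intersect with XZ mask (65 set) -- 317 left
V3 x: intersect with YZ mask (80 set) -- 241 left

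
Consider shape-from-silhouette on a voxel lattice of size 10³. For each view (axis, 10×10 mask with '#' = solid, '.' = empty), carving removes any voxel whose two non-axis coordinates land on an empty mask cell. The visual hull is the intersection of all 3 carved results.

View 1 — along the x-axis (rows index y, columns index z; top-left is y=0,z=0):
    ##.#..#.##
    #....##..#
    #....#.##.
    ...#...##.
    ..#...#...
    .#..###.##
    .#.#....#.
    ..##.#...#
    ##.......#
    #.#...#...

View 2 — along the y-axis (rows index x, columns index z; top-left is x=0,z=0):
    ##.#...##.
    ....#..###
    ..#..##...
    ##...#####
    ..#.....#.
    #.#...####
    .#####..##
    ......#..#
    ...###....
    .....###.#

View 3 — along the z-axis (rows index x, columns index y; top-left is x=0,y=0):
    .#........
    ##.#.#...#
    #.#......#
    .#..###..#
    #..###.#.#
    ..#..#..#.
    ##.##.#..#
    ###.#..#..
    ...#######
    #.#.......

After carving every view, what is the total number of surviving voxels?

70 voxels

before carving: 1000 voxels (10×10×10)
[1] x-view keeps 38 columns → grid now 380
[2] y-view keeps 43 columns → grid now 169
[3] z-view keeps 43 columns → grid now 70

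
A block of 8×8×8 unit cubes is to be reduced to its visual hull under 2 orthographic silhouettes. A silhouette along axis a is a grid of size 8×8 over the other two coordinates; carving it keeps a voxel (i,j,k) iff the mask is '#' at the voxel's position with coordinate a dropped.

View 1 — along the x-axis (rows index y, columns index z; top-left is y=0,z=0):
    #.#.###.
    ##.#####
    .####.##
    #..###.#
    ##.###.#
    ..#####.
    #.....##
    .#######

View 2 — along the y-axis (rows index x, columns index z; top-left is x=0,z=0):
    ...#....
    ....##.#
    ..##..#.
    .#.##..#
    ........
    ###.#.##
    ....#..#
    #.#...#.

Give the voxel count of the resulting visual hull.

voxel count = 124

full grid |V| = 512
[1] x-view keeps 44 columns → grid now 352
[2] y-view keeps 22 columns → grid now 124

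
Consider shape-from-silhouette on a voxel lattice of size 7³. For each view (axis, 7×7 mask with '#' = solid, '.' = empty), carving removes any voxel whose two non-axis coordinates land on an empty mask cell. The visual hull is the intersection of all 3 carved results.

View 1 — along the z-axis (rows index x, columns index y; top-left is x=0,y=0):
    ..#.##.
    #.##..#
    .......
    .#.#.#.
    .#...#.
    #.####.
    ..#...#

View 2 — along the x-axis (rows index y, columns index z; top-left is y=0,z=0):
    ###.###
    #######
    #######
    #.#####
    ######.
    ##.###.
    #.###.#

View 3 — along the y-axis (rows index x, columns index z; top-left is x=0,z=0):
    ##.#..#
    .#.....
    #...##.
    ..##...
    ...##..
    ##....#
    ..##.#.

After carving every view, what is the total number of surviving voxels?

before carving: 343 voxels (7×7×7)
step 1: project along z, AND mask (19/49) → |grid| = 133
step 2: project along x, AND mask (42/49) → |grid| = 114
step 3: project along y, AND mask (18/49) → |grid| = 38

remaining voxels: 38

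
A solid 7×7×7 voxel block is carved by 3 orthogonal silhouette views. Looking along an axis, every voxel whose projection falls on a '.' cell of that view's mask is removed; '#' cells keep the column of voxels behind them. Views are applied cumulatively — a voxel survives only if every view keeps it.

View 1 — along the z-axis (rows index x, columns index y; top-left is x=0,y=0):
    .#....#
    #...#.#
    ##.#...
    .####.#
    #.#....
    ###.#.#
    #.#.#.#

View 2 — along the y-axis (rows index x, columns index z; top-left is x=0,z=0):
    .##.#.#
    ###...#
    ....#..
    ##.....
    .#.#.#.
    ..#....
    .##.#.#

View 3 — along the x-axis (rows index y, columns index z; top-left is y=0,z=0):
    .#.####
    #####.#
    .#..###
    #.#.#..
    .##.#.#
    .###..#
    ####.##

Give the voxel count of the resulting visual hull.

voxel count = 47

initial block: 7^3 = 343
  1. axis=2 (XY plane), |mask|=24  ⇒  voxels=168
  2. axis=1 (XZ plane), |mask|=19  ⇒  voxels=60
  3. axis=0 (YZ plane), |mask|=32  ⇒  voxels=47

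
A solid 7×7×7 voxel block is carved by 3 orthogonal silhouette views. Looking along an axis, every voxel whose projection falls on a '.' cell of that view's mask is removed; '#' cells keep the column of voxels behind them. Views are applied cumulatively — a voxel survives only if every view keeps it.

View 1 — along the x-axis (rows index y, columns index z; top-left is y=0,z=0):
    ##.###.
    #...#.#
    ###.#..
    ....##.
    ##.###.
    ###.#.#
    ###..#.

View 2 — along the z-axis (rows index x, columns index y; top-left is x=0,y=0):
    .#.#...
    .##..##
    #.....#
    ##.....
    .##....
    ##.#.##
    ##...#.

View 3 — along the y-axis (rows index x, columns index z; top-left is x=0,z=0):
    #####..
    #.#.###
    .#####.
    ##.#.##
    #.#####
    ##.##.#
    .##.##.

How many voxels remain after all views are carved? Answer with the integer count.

full grid |V| = 343
[1] x-view keeps 28 columns → grid now 196
[2] z-view keeps 20 columns → grid now 77
[3] y-view keeps 35 columns → grid now 56

|visual hull| = 56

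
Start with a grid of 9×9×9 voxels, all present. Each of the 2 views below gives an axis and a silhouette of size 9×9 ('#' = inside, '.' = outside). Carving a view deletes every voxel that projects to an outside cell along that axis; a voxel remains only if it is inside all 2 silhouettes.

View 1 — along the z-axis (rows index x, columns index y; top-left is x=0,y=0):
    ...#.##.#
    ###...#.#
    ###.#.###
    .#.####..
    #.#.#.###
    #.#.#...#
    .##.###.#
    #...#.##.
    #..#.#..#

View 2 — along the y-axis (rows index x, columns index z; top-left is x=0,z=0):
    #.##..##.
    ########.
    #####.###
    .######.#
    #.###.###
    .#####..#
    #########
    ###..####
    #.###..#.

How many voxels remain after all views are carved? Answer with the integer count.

319 voxels

full grid |V| = 729
V1 z: intersect with XY mask (45 set) -- 405 left
V2 y: intersect with XZ mask (62 set) -- 319 left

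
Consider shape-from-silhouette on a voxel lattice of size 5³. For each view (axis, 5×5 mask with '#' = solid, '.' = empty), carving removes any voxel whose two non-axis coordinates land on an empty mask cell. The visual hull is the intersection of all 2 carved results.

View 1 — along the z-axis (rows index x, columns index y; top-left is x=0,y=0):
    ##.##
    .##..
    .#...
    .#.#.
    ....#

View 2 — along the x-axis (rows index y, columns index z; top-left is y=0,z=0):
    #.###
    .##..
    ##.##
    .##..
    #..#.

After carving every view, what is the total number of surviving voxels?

full grid |V| = 125
V1 z: intersect with XY mask (10 set) -- 50 left
V2 x: intersect with YZ mask (14 set) -- 24 left

|visual hull| = 24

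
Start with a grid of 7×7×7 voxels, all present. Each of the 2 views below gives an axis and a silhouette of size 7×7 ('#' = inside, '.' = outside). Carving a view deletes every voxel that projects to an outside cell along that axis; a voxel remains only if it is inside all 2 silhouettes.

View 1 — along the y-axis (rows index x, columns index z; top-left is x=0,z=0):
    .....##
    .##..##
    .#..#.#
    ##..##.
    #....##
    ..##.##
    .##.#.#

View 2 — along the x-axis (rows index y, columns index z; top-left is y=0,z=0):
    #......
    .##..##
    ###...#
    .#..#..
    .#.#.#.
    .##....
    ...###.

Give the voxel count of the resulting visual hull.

full grid |V| = 343
  1. axis=1 (XZ plane), |mask|=24  ⇒  voxels=168
  2. axis=0 (YZ plane), |mask|=19  ⇒  voxels=68

voxel count = 68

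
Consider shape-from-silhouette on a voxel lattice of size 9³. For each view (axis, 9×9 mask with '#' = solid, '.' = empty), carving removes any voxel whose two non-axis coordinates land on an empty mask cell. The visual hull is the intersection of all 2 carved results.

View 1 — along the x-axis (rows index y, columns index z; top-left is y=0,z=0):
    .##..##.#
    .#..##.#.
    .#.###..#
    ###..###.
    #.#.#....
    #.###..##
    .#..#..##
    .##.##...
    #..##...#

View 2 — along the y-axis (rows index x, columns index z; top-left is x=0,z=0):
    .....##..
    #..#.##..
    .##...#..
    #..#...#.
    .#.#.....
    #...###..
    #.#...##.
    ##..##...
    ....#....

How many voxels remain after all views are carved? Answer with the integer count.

remaining voxels: 116

initial block: 9^3 = 729
V1 x: intersect with YZ mask (41 set) -- 369 left
V2 y: intersect with XZ mask (27 set) -- 116 left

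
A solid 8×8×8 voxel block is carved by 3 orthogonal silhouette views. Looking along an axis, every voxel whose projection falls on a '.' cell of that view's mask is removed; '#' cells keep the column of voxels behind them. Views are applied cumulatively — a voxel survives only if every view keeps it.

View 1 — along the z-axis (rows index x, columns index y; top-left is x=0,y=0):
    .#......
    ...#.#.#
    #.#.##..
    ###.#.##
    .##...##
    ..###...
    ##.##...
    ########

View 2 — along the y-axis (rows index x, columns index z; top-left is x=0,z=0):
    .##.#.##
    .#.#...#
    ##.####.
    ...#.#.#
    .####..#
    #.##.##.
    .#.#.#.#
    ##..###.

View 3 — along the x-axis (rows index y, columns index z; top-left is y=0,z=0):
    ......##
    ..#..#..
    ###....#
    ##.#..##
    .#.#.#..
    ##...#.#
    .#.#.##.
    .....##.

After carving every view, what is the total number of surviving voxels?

initial block: 8^3 = 512
V1 z: intersect with XY mask (33 set) -- 264 left
V2 y: intersect with XZ mask (36 set) -- 147 left
V3 x: intersect with YZ mask (26 set) -- 61 left

voxel count = 61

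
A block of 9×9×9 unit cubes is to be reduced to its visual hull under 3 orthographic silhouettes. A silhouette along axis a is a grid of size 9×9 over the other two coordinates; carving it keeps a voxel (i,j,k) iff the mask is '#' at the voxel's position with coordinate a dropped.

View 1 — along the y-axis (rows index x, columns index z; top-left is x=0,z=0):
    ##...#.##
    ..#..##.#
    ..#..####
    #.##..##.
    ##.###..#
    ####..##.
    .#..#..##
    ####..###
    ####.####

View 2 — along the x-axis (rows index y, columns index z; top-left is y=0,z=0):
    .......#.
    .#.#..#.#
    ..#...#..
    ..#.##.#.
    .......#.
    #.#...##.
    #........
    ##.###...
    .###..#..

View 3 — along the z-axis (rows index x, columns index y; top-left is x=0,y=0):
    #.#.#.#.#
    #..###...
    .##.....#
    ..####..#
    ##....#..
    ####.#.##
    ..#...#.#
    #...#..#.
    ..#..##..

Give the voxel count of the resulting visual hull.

start: 9×9×9 = 729 voxels
  1. axis=1 (XZ plane), |mask|=50  ⇒  voxels=450
  2. axis=0 (YZ plane), |mask|=26  ⇒  voxels=148
  3. axis=2 (XY plane), |mask|=36  ⇒  voxels=62

|visual hull| = 62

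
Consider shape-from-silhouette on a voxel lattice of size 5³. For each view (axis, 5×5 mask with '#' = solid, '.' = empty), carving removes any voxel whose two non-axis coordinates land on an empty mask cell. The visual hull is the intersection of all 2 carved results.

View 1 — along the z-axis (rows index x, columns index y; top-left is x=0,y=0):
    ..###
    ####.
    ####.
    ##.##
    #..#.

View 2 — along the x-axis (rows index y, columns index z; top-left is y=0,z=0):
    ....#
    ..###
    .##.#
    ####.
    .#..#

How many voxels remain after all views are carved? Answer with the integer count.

initial block: 5^3 = 125
[1] z-view keeps 17 columns → grid now 85
[2] x-view keeps 13 columns → grid now 46

voxel count = 46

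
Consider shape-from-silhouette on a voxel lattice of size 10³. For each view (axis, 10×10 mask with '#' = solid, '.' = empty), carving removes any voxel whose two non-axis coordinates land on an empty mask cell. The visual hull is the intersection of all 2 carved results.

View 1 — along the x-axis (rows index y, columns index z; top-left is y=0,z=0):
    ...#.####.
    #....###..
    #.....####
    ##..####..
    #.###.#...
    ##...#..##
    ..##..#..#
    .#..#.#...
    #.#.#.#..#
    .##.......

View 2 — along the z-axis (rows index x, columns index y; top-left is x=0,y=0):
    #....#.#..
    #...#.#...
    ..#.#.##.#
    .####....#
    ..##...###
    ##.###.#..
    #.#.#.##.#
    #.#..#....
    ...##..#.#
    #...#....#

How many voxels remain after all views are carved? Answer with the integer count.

start: 10×10×10 = 1000 voxels
after view 1 [x-axis, 44 of 100 cells solid] → remaining = 440
after view 2 [z-axis, 43 of 100 cells solid] → remaining = 184

remaining voxels: 184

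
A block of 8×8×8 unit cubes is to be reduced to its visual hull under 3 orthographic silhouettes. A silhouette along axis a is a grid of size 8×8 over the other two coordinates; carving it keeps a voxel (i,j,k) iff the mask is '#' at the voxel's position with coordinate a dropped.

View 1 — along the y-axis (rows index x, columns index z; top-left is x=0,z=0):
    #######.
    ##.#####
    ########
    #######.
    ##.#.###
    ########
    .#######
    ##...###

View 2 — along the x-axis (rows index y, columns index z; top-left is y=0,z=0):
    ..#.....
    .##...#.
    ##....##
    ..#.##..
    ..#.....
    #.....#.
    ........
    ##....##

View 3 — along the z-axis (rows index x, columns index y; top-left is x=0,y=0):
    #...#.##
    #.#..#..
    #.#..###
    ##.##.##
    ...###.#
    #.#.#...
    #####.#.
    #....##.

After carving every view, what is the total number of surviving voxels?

voxel count = 59

before carving: 512 voxels (8×8×8)
  1. axis=1 (XZ plane), |mask|=55  ⇒  voxels=440
  2. axis=0 (YZ plane), |mask|=18  ⇒  voxels=123
  3. axis=2 (XY plane), |mask|=34  ⇒  voxels=59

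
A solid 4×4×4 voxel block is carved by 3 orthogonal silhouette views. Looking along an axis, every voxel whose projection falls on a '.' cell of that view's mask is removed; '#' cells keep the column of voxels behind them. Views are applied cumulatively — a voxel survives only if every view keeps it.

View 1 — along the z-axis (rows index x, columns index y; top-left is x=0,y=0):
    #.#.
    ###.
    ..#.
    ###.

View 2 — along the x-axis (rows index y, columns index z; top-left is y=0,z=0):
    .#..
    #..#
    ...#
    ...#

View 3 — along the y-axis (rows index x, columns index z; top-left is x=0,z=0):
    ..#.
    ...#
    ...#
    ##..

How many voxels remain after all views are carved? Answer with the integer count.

|visual hull| = 5

full grid |V| = 64
V1 z: intersect with XY mask (9 set) -- 36 left
V2 x: intersect with YZ mask (5 set) -- 11 left
V3 y: intersect with XZ mask (5 set) -- 5 left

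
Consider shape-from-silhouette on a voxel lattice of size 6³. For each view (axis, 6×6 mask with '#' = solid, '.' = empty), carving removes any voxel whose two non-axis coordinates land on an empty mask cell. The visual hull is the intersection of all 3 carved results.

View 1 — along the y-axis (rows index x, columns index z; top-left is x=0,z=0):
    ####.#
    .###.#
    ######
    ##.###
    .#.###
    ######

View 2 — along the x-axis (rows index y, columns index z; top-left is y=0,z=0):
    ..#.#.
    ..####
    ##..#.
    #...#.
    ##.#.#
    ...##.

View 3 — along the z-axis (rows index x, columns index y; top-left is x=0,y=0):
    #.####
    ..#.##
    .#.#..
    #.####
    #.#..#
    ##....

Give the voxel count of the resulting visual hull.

before carving: 216 voxels (6×6×6)
carve view 1 (along y, XZ-mask fill 30/36): 180 voxels remain
carve view 2 (along x, YZ-mask fill 17/36): 82 voxels remain
carve view 3 (along z, XY-mask fill 20/36): 43 voxels remain

43 voxels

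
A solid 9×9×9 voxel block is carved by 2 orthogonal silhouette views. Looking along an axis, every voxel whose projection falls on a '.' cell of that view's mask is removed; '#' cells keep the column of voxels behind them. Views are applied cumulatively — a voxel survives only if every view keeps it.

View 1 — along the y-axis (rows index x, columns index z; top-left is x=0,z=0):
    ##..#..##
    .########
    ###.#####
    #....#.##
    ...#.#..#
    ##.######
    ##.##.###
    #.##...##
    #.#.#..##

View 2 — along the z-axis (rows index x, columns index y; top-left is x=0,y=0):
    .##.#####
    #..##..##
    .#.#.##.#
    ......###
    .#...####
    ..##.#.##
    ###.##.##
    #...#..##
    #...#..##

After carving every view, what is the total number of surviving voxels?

remaining voxels: 271

initial block: 9^3 = 729
[1] y-view keeps 53 columns → grid now 477
[2] z-view keeps 45 columns → grid now 271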